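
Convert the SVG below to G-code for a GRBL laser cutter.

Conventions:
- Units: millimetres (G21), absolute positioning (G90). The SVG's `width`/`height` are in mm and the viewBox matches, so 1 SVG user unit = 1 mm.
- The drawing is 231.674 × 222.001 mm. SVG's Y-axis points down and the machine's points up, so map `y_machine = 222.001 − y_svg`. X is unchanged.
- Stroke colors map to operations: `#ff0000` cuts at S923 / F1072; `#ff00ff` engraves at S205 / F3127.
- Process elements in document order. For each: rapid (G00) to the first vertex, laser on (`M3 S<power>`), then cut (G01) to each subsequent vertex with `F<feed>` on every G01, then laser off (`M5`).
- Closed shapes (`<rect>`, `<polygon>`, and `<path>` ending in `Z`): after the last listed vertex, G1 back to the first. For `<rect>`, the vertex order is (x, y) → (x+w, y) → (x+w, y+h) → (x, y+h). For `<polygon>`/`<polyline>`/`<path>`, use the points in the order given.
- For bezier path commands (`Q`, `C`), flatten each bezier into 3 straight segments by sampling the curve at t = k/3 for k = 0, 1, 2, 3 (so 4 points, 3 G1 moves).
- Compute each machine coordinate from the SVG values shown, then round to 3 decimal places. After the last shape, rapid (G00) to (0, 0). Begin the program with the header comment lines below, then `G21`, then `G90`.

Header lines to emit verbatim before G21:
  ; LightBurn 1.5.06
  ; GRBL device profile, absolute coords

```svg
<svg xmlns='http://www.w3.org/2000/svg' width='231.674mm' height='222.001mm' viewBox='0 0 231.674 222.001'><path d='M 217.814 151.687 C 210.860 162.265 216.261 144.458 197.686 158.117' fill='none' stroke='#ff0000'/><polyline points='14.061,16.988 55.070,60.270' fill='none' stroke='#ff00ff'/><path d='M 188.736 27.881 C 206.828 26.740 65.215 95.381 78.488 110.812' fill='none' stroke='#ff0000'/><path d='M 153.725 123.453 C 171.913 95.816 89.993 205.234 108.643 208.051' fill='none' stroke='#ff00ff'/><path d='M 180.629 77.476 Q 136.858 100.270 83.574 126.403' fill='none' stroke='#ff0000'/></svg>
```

; LightBurn 1.5.06
; GRBL device profile, absolute coords
G21
G90
G00 X217.814 Y70.314
M3 S923
G01 X213.633 Y66.981 F1072
G01 X209.615 Y69.271 F1072
G01 X197.686 Y63.884 F1072
M5
G00 X14.061 Y205.013
M3 S205
G01 X55.070 Y161.731 F3127
M5
G00 X188.736 Y194.120
M3 S923
G01 X165.245 Y176.556 F1072
G01 X105.192 Y139.801 F1072
G01 X78.488 Y111.189 F1072
M5
G00 X153.725 Y98.548
M3 S205
G01 X145.976 Y89.524 F3127
G01 X116.084 Y43.276 F3127
G01 X108.643 Y13.950 F3127
M5
G00 X180.629 Y144.525
M3 S923
G01 X150.391 Y128.958 F1072
G01 X118.040 Y112.649 F1072
G01 X83.574 Y95.598 F1072
M5
G00 X0.000 Y0.000

Since the viewBox matches the mm dimensions, user units are millimetres directly. The only transform is the Y-flip y_m = 222.001 − y_svg.

Shape 1 is a cubic bezier drawn with `<path>`. Its stroke #ff0000 means cut at S923, F1072. After flipping Y the toolpath is (217.814,70.314) → (213.633,66.981) → (209.615,69.271) → (197.686,63.884).

Shape 2 is a line segment drawn with `<polyline>`. Its stroke #ff00ff means engrave at S205, F3127. After flipping Y the toolpath is (14.061,205.013) → (55.070,161.731).

Shape 3 is a cubic bezier drawn with `<path>`. Its stroke #ff0000 means cut at S923, F1072. After flipping Y the toolpath is (188.736,194.120) → (165.245,176.556) → (105.192,139.801) → (78.488,111.189).

Shape 4 is a cubic bezier drawn with `<path>`. Its stroke #ff00ff means engrave at S205, F3127. After flipping Y the toolpath is (153.725,98.548) → (145.976,89.524) → (116.084,43.276) → (108.643,13.950).

Shape 5 is a quadratic bezier drawn with `<path>`. Its stroke #ff0000 means cut at S923, F1072. After flipping Y the toolpath is (180.629,144.525) → (150.391,128.958) → (118.040,112.649) → (83.574,95.598).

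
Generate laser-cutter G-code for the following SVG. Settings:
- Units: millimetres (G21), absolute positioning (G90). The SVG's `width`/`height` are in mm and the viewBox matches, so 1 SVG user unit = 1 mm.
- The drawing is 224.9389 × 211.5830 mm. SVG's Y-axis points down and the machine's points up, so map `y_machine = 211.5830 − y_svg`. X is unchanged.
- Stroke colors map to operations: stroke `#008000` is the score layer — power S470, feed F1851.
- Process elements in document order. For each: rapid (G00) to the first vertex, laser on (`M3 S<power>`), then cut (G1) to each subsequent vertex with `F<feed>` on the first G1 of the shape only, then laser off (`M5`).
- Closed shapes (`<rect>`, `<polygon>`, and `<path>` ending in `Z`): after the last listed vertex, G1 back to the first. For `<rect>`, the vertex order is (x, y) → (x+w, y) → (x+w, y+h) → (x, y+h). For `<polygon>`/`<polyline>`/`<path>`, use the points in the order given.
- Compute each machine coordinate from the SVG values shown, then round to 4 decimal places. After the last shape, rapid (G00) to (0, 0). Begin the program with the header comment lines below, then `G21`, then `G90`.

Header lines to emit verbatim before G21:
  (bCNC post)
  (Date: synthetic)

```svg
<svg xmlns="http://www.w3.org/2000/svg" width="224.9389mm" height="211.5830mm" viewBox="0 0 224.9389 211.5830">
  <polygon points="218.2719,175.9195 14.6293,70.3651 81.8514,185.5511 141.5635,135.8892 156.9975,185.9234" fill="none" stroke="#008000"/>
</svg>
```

1 u = 1 mm; y_m = 211.5830 − y.

[1] `<polygon>` closed polygon, #008000→score S470 F1851: (218.2719,35.6635) → (14.6293,141.2179) → (81.8514,26.0319) → (141.5635,75.6938) → (156.9975,25.6596) → (218.2719,35.6635) (closed)

(bCNC post)
(Date: synthetic)
G21
G90
G00 X218.2719 Y35.6635
M3 S470
G1 X14.6293 Y141.2179 F1851
G1 X81.8514 Y26.0319
G1 X141.5635 Y75.6938
G1 X156.9975 Y25.6596
G1 X218.2719 Y35.6635
M5
G00 X0.0000 Y0.0000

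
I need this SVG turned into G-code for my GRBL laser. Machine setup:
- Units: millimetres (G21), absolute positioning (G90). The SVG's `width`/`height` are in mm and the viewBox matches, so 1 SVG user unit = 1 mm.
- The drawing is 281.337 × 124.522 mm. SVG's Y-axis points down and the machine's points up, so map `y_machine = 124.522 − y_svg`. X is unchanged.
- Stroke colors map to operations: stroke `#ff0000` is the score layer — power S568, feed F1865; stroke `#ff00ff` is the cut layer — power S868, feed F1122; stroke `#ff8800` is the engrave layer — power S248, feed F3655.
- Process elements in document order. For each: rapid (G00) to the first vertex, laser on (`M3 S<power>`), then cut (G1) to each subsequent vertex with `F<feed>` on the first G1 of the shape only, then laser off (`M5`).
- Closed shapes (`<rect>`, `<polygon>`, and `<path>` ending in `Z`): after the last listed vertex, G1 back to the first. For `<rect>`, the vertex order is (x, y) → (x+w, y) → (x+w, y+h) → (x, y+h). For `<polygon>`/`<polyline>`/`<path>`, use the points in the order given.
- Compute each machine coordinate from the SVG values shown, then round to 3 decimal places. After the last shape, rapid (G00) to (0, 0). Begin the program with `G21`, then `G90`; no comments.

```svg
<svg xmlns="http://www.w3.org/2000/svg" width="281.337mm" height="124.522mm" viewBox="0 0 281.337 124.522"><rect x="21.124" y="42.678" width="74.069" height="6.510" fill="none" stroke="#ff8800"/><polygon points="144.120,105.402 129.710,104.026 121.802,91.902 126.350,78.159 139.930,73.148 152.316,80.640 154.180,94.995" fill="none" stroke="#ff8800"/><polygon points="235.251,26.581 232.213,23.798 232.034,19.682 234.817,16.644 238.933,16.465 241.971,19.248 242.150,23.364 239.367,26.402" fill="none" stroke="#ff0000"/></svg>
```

Since the viewBox matches the mm dimensions, user units are millimetres directly. The only transform is the Y-flip y_m = 124.522 − y_svg.

Shape 1 is a rectangle drawn with `<rect>`. Its stroke #ff8800 means engrave at S248, F3655. After flipping Y the toolpath is (21.124,81.844) → (95.193,81.844) → (95.193,75.334) → (21.124,75.334) → (21.124,81.844), returning to the start.

Shape 2 is a regular polygon drawn with `<polygon>`. Its stroke #ff8800 means engrave at S248, F3655. After flipping Y the toolpath is (144.120,19.120) → (129.710,20.496) → (121.802,32.620) → (126.350,46.363) → (139.930,51.374) → (152.316,43.882) → (154.180,29.527) → (144.120,19.120), returning to the start.

Shape 3 is a regular polygon drawn with `<polygon>`. Its stroke #ff0000 means score at S568, F1865. After flipping Y the toolpath is (235.251,97.941) → (232.213,100.724) → (232.034,104.840) → (234.817,107.878) → (238.933,108.057) → (241.971,105.274) → (242.150,101.158) → (239.367,98.120) → (235.251,97.941), returning to the start.

G21
G90
G00 X21.124 Y81.844
M3 S248
G1 X95.193 Y81.844 F3655
G1 X95.193 Y75.334
G1 X21.124 Y75.334
G1 X21.124 Y81.844
M5
G00 X144.120 Y19.120
M3 S248
G1 X129.710 Y20.496 F3655
G1 X121.802 Y32.620
G1 X126.350 Y46.363
G1 X139.930 Y51.374
G1 X152.316 Y43.882
G1 X154.180 Y29.527
G1 X144.120 Y19.120
M5
G00 X235.251 Y97.941
M3 S568
G1 X232.213 Y100.724 F1865
G1 X232.034 Y104.840
G1 X234.817 Y107.878
G1 X238.933 Y108.057
G1 X241.971 Y105.274
G1 X242.150 Y101.158
G1 X239.367 Y98.120
G1 X235.251 Y97.941
M5
G00 X0.000 Y0.000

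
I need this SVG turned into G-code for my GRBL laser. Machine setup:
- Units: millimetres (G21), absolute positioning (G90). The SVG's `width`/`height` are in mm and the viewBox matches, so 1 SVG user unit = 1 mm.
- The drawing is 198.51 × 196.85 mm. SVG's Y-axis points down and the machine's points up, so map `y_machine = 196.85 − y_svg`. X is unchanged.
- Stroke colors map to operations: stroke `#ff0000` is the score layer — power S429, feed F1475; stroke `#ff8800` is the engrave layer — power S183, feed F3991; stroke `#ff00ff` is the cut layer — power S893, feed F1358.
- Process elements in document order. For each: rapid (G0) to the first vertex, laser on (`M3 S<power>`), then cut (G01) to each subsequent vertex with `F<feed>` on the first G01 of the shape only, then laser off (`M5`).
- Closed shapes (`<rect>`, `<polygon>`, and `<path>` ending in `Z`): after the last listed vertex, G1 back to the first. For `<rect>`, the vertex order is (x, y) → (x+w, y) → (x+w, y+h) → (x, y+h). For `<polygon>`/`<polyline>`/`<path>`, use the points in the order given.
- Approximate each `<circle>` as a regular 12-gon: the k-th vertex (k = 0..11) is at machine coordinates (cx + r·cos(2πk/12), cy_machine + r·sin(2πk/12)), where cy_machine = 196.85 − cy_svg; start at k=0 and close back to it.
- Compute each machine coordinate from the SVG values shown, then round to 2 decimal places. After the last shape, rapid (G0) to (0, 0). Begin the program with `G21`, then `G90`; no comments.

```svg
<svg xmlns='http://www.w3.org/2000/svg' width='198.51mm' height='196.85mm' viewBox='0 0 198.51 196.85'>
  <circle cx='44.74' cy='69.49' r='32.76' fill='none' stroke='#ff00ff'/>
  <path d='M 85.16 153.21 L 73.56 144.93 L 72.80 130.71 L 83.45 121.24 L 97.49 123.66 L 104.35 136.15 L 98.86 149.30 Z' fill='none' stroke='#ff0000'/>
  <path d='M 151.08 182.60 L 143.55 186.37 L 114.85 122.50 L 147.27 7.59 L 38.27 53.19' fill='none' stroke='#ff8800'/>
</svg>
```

G21
G90
G0 X77.50 Y127.36
M3 S893
G01 X73.11 Y143.74 F1358
G01 X61.12 Y155.73
G01 X44.74 Y160.12
G01 X28.36 Y155.73
G01 X16.37 Y143.74
G01 X11.98 Y127.36
G01 X16.37 Y110.98
G01 X28.36 Y98.99
G01 X44.74 Y94.60
G01 X61.12 Y98.99
G01 X73.11 Y110.98
G01 X77.50 Y127.36
M5
G0 X85.16 Y43.64
M3 S429
G01 X73.56 Y51.92 F1475
G01 X72.80 Y66.14
G01 X83.45 Y75.61
G01 X97.49 Y73.19
G01 X104.35 Y60.70
G01 X98.86 Y47.55
G01 X85.16 Y43.64
M5
G0 X151.08 Y14.25
M3 S183
G01 X143.55 Y10.48 F3991
G01 X114.85 Y74.35
G01 X147.27 Y189.26
G01 X38.27 Y143.66
M5
G0 X0.00 Y0.00

viewBox `0 0 198.51 196.85` with mm width/height → 1 unit = 1 mm. Flip: y_m = 196.85 − y_svg.

**Shape 1** — `<circle>` circle, stroke `#ff00ff` → cut (S893, F1358). Machine vertices: (77.50,127.36) → (73.11,143.74) → (61.12,155.73) → (44.74,160.12) → (28.36,155.73) → (16.37,143.74) → (11.98,127.36) → (16.37,110.98) → (28.36,98.99) → (44.74,94.60) → (61.12,98.99) → (73.11,110.98) → (77.50,127.36). Closed: final G1 returns to the first vertex.

**Shape 2** — `<path>` regular polygon, stroke `#ff0000` → score (S429, F1475). Machine vertices: (85.16,43.64) → (73.56,51.92) → (72.80,66.14) → (83.45,75.61) → (97.49,73.19) → (104.35,60.70) → (98.86,47.55) → (85.16,43.64). Closed: final G1 returns to the first vertex.

**Shape 3** — `<path>` open polyline, stroke `#ff8800` → engrave (S183, F3991). Machine vertices: (151.08,14.25) → (143.55,10.48) → (114.85,74.35) → (147.27,189.26) → (38.27,143.66). Open path.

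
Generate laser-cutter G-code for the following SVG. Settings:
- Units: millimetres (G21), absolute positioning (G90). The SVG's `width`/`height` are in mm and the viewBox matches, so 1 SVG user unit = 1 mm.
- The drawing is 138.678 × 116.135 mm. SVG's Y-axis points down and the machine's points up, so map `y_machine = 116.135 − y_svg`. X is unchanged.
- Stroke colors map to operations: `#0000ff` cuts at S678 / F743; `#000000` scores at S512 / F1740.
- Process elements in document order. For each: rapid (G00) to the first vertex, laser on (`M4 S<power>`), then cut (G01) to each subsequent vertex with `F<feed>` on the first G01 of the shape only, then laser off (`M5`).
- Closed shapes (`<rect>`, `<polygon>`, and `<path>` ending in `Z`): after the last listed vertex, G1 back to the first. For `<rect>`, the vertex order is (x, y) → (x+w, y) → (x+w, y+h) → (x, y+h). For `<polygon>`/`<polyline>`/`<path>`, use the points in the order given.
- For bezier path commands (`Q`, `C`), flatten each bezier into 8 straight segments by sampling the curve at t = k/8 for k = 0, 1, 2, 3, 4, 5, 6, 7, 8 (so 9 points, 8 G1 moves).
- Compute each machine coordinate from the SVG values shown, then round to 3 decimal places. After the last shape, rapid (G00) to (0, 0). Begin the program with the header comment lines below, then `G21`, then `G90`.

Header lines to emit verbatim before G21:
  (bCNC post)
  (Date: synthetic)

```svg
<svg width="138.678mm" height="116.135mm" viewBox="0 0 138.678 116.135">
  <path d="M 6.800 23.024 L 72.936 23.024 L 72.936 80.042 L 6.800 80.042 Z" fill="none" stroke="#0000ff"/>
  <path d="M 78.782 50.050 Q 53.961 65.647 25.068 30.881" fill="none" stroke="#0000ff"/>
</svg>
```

1 u = 1 mm; y_m = 116.135 − y.

[1] `<path>` rectangle, #0000ff→cut S678 F743: (6.800,93.111) → (72.936,93.111) → (72.936,36.093) → (6.800,36.093) → (6.800,93.111) (closed)

[2] `<path>` quadratic bezier, #0000ff→cut S678 F743: (78.782,66.085) → (72.513,62.973) → (66.117,61.434) → (59.594,61.470) → (52.943,63.079) → (46.165,66.262) → (39.260,71.019) → (32.228,77.349) → (25.068,85.254)

(bCNC post)
(Date: synthetic)
G21
G90
G00 X6.800 Y93.111
M4 S678
G01 X72.936 Y93.111 F743
G01 X72.936 Y36.093
G01 X6.800 Y36.093
G01 X6.800 Y93.111
M5
G00 X78.782 Y66.085
M4 S678
G01 X72.513 Y62.973 F743
G01 X66.117 Y61.434
G01 X59.594 Y61.470
G01 X52.943 Y63.079
G01 X46.165 Y66.262
G01 X39.260 Y71.019
G01 X32.228 Y77.349
G01 X25.068 Y85.254
M5
G00 X0.000 Y0.000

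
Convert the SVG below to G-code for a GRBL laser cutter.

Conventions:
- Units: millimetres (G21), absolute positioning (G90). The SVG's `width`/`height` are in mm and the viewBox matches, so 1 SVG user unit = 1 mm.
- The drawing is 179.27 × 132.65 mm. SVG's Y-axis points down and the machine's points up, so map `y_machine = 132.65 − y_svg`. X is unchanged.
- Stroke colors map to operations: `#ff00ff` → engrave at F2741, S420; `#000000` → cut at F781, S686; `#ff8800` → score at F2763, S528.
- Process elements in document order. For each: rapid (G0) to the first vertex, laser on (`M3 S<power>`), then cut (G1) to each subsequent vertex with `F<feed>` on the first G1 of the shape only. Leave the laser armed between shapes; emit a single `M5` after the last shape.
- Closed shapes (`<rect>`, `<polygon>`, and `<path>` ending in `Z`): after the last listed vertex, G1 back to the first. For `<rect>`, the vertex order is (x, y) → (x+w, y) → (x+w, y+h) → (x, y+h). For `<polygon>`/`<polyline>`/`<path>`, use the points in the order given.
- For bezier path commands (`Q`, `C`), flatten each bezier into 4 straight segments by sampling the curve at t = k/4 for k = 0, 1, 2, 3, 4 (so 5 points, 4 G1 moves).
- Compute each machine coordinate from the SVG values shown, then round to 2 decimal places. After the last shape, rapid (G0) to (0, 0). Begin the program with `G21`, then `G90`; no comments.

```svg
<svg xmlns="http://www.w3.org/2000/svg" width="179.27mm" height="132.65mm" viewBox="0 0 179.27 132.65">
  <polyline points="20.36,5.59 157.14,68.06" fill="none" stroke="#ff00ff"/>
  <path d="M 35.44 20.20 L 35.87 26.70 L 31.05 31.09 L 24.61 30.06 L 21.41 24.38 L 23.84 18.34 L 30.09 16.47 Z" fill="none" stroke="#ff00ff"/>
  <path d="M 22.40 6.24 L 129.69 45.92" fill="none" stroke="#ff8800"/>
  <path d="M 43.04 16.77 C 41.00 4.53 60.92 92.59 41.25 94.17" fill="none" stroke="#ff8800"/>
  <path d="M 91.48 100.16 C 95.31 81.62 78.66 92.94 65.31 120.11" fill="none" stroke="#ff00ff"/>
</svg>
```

1 u = 1 mm; y_m = 132.65 − y.

[1] `<polyline>` line segment, #ff00ff→engrave S420 F2741: (20.36,127.06) → (157.14,64.59)

[2] `<path>` regular polygon, #ff00ff→engrave S420 F2741: (35.44,112.45) → (35.87,105.95) → (31.05,101.56) → (24.61,102.59) → (21.41,108.27) → (23.84,114.31) → (30.09,116.18) → (35.44,112.45) (closed)

[3] `<path>` line segment, #ff8800→score S528 F2763: (22.40,126.41) → (129.69,86.73)

[4] `<path>` cubic bezier, #ff8800→score S528 F2763: (43.04,115.88) → (44.67,109.17) → (48.76,82.36) → (49.54,52.96) → (41.25,38.48)

[5] `<path>` cubic bezier, #ff00ff→engrave S420 F2741: (91.48,32.49) → (90.88,41.02) → (84.84,39.66) → (75.57,29.73) → (65.31,12.54)

G21
G90
G0 X20.36 Y127.06
M3 S420
G1 X157.14 Y64.59 F2741
G0 X35.44 Y112.45
M3 S420
G1 X35.87 Y105.95 F2741
G1 X31.05 Y101.56
G1 X24.61 Y102.59
G1 X21.41 Y108.27
G1 X23.84 Y114.31
G1 X30.09 Y116.18
G1 X35.44 Y112.45
G0 X22.40 Y126.41
M3 S528
G1 X129.69 Y86.73 F2763
G0 X43.04 Y115.88
M3 S528
G1 X44.67 Y109.17 F2763
G1 X48.76 Y82.36
G1 X49.54 Y52.96
G1 X41.25 Y38.48
G0 X91.48 Y32.49
M3 S420
G1 X90.88 Y41.02 F2741
G1 X84.84 Y39.66
G1 X75.57 Y29.73
G1 X65.31 Y12.54
M5
G0 X0.00 Y0.00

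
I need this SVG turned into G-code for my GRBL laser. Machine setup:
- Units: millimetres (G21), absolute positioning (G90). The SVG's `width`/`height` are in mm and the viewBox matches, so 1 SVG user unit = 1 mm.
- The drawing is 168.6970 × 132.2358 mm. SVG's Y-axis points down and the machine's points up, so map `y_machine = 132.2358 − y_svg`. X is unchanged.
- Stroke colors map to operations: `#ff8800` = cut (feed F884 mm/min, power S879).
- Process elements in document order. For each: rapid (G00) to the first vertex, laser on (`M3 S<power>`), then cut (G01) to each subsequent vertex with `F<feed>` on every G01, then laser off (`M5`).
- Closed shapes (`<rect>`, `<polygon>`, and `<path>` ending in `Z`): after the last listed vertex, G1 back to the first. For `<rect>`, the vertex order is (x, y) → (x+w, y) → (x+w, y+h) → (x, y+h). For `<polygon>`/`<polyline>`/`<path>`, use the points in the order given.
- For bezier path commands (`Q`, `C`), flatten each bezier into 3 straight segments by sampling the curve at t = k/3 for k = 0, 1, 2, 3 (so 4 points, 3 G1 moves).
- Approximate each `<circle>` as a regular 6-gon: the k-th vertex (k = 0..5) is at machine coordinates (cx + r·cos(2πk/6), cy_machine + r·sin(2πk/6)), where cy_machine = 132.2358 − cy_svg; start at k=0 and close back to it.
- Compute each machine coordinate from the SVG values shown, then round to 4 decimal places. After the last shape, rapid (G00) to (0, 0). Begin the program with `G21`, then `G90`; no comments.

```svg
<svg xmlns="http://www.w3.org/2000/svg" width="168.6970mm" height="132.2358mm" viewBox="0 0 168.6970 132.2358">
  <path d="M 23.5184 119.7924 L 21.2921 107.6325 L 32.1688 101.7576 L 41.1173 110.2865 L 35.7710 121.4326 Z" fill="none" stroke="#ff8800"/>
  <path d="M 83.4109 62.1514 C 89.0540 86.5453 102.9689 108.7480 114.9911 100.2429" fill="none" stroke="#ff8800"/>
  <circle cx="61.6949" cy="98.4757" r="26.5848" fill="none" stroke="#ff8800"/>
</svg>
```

G21
G90
G00 X23.5184 Y12.4434
M3 S879
G01 X21.2921 Y24.6033 F884
G01 X32.1688 Y30.4782 F884
G01 X41.1173 Y21.9493 F884
G01 X35.7710 Y10.8032 F884
G01 X23.5184 Y12.4434 F884
M5
G00 X83.4109 Y70.0844
M3 S879
G01 X91.4348 Y47.4771 F884
G01 X102.7145 Y32.6676 F884
G01 X114.9911 Y31.9929 F884
M5
G00 X88.2797 Y33.7601
M3 S879
G01 X74.9873 Y56.7832 F884
G01 X48.4025 Y56.7832 F884
G01 X35.1101 Y33.7601 F884
G01 X48.4025 Y10.7370 F884
G01 X74.9873 Y10.7370 F884
G01 X88.2797 Y33.7601 F884
M5
G00 X0.0000 Y0.0000

1 u = 1 mm; y_m = 132.2358 − y.

[1] `<path>` regular polygon, #ff8800→cut S879 F884: (23.5184,12.4434) → (21.2921,24.6033) → (32.1688,30.4782) → (41.1173,21.9493) → (35.7710,10.8032) → (23.5184,12.4434) (closed)

[2] `<path>` cubic bezier, #ff8800→cut S879 F884: (83.4109,70.0844) → (91.4348,47.4771) → (102.7145,32.6676) → (114.9911,31.9929)

[3] `<circle>` circle, #ff8800→cut S879 F884: (88.2797,33.7601) → (74.9873,56.7832) → (48.4025,56.7832) → (35.1101,33.7601) → (48.4025,10.7370) → (74.9873,10.7370) → (88.2797,33.7601) (closed)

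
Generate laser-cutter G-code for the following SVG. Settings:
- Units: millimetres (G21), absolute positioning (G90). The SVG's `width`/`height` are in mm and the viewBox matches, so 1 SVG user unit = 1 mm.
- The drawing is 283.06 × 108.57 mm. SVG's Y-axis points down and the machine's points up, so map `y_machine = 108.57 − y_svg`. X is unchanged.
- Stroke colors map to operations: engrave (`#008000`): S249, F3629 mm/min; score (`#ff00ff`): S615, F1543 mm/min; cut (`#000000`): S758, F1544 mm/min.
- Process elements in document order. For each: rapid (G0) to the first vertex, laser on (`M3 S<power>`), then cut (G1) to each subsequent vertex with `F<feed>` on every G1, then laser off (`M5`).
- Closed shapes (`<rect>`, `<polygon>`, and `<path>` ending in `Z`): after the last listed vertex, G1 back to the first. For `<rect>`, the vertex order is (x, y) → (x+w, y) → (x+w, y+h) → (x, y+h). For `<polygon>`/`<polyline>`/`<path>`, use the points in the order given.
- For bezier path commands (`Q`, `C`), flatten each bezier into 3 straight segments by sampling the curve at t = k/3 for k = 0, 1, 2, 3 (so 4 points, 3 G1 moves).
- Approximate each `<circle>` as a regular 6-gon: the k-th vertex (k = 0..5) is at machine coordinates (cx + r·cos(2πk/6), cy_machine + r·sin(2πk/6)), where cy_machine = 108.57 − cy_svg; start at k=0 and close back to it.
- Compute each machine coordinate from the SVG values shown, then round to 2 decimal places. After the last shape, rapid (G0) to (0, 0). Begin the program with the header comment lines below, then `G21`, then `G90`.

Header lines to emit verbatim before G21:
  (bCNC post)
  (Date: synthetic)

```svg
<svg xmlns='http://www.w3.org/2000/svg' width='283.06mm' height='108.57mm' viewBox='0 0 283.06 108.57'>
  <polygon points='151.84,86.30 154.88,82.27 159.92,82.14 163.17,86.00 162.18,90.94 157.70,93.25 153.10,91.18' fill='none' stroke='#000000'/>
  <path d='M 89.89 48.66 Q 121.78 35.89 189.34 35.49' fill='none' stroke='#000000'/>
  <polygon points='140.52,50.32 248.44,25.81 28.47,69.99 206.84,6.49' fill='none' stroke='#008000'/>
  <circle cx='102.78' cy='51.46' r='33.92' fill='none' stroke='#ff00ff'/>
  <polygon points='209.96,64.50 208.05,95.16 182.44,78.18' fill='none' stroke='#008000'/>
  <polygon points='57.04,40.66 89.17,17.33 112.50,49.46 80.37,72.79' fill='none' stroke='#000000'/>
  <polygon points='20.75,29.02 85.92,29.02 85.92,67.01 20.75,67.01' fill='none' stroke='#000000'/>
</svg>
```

(bCNC post)
(Date: synthetic)
G21
G90
G0 X151.84 Y22.27
M3 S758
G1 X154.88 Y26.30 F1544
G1 X159.92 Y26.43 F1544
G1 X163.17 Y22.57 F1544
G1 X162.18 Y17.63 F1544
G1 X157.70 Y15.32 F1544
G1 X153.10 Y17.39 F1544
G1 X151.84 Y22.27 F1544
M5
G0 X89.89 Y59.91
M3 S758
G1 X115.11 Y67.05 F1544
G1 X148.26 Y71.44 F1544
G1 X189.34 Y73.08 F1544
M5
G0 X140.52 Y58.25
M3 S249
G1 X248.44 Y82.76 F3629
G1 X28.47 Y38.58 F3629
G1 X206.84 Y102.08 F3629
G1 X140.52 Y58.25 F3629
M5
G0 X136.70 Y57.11
M3 S615
G1 X119.74 Y86.49 F1543
G1 X85.82 Y86.49 F1543
G1 X68.86 Y57.11 F1543
G1 X85.82 Y27.73 F1543
G1 X119.74 Y27.73 F1543
G1 X136.70 Y57.11 F1543
M5
G0 X209.96 Y44.07
M3 S249
G1 X208.05 Y13.41 F3629
G1 X182.44 Y30.39 F3629
G1 X209.96 Y44.07 F3629
M5
G0 X57.04 Y67.91
M3 S758
G1 X89.17 Y91.24 F1544
G1 X112.50 Y59.11 F1544
G1 X80.37 Y35.78 F1544
G1 X57.04 Y67.91 F1544
M5
G0 X20.75 Y79.55
M3 S758
G1 X85.92 Y79.55 F1544
G1 X85.92 Y41.56 F1544
G1 X20.75 Y41.56 F1544
G1 X20.75 Y79.55 F1544
M5
G0 X0.00 Y0.00

Since the viewBox matches the mm dimensions, user units are millimetres directly. The only transform is the Y-flip y_m = 108.57 − y_svg.

Shape 1 is a regular polygon drawn with `<polygon>`. Its stroke #000000 means cut at S758, F1544. After flipping Y the toolpath is (151.84,22.27) → (154.88,26.30) → (159.92,26.43) → (163.17,22.57) → (162.18,17.63) → (157.70,15.32) → (153.10,17.39) → (151.84,22.27), returning to the start.

Shape 2 is a quadratic bezier drawn with `<path>`. Its stroke #000000 means cut at S758, F1544. After flipping Y the toolpath is (89.89,59.91) → (115.11,67.05) → (148.26,71.44) → (189.34,73.08).

Shape 3 is a closed polygon drawn with `<polygon>`. Its stroke #008000 means engrave at S249, F3629. After flipping Y the toolpath is (140.52,58.25) → (248.44,82.76) → (28.47,38.58) → (206.84,102.08) → (140.52,58.25), returning to the start.

Shape 4 is a circle drawn with `<circle>`. Its stroke #ff00ff means score at S615, F1543. After flipping Y the toolpath is (136.70,57.11) → (119.74,86.49) → (85.82,86.49) → (68.86,57.11) → (85.82,27.73) → (119.74,27.73) → (136.70,57.11), returning to the start.

Shape 5 is a regular polygon drawn with `<polygon>`. Its stroke #008000 means engrave at S249, F3629. After flipping Y the toolpath is (209.96,44.07) → (208.05,13.41) → (182.44,30.39) → (209.96,44.07), returning to the start.

Shape 6 is a regular polygon drawn with `<polygon>`. Its stroke #000000 means cut at S758, F1544. After flipping Y the toolpath is (57.04,67.91) → (89.17,91.24) → (112.50,59.11) → (80.37,35.78) → (57.04,67.91), returning to the start.

Shape 7 is a rectangle drawn with `<polygon>`. Its stroke #000000 means cut at S758, F1544. After flipping Y the toolpath is (20.75,79.55) → (85.92,79.55) → (85.92,41.56) → (20.75,41.56) → (20.75,79.55), returning to the start.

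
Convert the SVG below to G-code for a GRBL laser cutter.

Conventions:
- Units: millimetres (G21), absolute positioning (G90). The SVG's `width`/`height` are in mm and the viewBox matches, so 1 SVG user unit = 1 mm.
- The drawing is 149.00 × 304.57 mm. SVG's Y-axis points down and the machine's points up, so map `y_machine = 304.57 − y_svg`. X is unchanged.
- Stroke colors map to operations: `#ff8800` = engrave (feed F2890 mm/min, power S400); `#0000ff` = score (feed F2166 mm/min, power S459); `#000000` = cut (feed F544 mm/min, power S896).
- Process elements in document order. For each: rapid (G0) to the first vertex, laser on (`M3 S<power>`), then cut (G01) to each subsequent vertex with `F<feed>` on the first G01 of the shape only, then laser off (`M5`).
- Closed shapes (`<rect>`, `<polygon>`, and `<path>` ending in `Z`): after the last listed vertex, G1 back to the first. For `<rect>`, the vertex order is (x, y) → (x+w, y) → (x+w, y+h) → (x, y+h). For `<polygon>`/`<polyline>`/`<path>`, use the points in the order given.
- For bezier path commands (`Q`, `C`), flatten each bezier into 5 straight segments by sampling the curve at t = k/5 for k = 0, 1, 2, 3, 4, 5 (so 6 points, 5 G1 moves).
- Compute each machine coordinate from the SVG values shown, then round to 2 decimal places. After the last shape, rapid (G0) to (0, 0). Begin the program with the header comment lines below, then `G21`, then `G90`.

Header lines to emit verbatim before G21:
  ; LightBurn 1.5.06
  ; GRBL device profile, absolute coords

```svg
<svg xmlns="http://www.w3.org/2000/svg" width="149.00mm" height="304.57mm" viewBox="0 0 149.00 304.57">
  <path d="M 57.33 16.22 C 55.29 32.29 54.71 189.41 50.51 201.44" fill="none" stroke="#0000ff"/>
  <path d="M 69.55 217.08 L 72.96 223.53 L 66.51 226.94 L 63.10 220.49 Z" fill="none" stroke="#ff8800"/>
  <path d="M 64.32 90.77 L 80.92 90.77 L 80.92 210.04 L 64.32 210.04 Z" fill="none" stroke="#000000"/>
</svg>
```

Since the viewBox matches the mm dimensions, user units are millimetres directly. The only transform is the Y-flip y_m = 304.57 − y_svg.

Shape 1 is a cubic bezier drawn with `<path>`. Its stroke #0000ff means score at S459, F2166. After flipping Y the toolpath is (57.33,288.35) → (56.24,264.07) → (55.26,219.67) → (54.14,168.90) → (52.64,125.47) → (50.51,103.13).

Shape 2 is a regular polygon drawn with `<path>`. Its stroke #ff8800 means engrave at S400, F2890. After flipping Y the toolpath is (69.55,87.49) → (72.96,81.04) → (66.51,77.63) → (63.10,84.08) → (69.55,87.49), returning to the start.

Shape 3 is a rectangle drawn with `<path>`. Its stroke #000000 means cut at S896, F544. After flipping Y the toolpath is (64.32,213.80) → (80.92,213.80) → (80.92,94.53) → (64.32,94.53) → (64.32,213.80), returning to the start.

; LightBurn 1.5.06
; GRBL device profile, absolute coords
G21
G90
G0 X57.33 Y288.35
M3 S459
G01 X56.24 Y264.07 F2166
G01 X55.26 Y219.67
G01 X54.14 Y168.90
G01 X52.64 Y125.47
G01 X50.51 Y103.13
M5
G0 X69.55 Y87.49
M3 S400
G01 X72.96 Y81.04 F2890
G01 X66.51 Y77.63
G01 X63.10 Y84.08
G01 X69.55 Y87.49
M5
G0 X64.32 Y213.80
M3 S896
G01 X80.92 Y213.80 F544
G01 X80.92 Y94.53
G01 X64.32 Y94.53
G01 X64.32 Y213.80
M5
G0 X0.00 Y0.00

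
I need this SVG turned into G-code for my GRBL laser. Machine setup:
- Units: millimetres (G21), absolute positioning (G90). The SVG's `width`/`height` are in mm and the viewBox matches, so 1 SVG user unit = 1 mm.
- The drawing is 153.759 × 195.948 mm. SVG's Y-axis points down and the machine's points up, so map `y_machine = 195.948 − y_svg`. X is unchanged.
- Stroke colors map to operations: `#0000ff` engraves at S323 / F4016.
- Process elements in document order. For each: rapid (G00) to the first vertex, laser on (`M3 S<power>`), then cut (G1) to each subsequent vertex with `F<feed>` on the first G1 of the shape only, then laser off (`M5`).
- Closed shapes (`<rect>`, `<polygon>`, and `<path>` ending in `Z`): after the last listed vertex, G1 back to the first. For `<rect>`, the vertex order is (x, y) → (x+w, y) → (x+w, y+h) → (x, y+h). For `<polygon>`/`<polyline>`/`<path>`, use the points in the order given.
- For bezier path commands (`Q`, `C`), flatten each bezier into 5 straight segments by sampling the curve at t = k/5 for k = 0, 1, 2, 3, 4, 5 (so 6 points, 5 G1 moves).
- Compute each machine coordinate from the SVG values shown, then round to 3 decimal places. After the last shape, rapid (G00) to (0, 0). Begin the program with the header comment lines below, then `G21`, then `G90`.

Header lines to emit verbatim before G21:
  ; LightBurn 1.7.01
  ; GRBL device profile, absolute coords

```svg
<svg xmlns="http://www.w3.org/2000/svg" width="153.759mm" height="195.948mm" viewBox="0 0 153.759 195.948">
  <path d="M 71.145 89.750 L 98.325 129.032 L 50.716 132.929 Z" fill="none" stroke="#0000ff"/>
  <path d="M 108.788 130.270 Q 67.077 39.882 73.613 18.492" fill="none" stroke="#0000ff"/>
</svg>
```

1 u = 1 mm; y_m = 195.948 − y.

[1] `<path>` regular polygon, #0000ff→engrave S323 F4016: (71.145,106.198) → (98.325,66.916) → (50.716,63.019) → (71.145,106.198) (closed)

[2] `<path>` quadratic bezier, #0000ff→engrave S323 F4016: (108.788,65.678) → (94.033,99.073) → (83.139,126.949) → (76.104,149.304) → (72.928,166.140) → (73.613,177.456)

; LightBurn 1.7.01
; GRBL device profile, absolute coords
G21
G90
G00 X71.145 Y106.198
M3 S323
G1 X98.325 Y66.916 F4016
G1 X50.716 Y63.019
G1 X71.145 Y106.198
M5
G00 X108.788 Y65.678
M3 S323
G1 X94.033 Y99.073 F4016
G1 X83.139 Y126.949
G1 X76.104 Y149.304
G1 X72.928 Y166.140
G1 X73.613 Y177.456
M5
G00 X0.000 Y0.000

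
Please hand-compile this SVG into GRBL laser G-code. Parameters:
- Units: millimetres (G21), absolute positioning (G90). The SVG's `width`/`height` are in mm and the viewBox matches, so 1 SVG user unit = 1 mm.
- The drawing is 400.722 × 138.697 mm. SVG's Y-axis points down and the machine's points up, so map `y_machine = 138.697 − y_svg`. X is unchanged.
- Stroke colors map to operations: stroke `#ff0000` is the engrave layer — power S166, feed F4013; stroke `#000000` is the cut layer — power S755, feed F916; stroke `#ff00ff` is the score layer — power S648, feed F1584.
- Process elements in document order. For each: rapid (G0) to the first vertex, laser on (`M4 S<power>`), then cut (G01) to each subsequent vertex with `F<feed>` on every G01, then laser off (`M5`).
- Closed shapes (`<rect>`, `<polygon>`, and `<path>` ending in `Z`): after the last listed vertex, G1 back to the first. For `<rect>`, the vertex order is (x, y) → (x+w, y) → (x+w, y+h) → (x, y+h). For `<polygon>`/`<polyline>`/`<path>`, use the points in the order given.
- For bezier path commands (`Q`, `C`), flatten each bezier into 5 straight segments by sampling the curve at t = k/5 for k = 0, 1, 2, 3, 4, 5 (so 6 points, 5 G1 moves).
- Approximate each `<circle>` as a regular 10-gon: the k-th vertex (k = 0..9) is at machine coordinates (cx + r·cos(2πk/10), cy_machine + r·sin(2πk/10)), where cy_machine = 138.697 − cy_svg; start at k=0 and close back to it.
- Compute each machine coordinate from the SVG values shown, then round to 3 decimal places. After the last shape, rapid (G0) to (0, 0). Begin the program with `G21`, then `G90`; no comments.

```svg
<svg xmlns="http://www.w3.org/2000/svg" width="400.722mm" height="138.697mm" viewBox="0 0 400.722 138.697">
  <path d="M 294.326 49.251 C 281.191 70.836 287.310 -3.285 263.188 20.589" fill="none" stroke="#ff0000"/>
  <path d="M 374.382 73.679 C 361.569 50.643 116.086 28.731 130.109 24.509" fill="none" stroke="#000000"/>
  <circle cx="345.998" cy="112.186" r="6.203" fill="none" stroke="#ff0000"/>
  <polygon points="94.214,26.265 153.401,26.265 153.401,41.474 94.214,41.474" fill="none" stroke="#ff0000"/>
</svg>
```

Since the viewBox matches the mm dimensions, user units are millimetres directly. The only transform is the Y-flip y_m = 138.697 − y_svg.

Shape 1 is a cubic bezier drawn with `<path>`. Its stroke #ff0000 means engrave at S166, F4013. After flipping Y the toolpath is (294.326,89.446) → (288.360,86.430) → (284.638,97.086) → (280.786,112.116) → (274.428,122.223) → (263.188,118.108).

Shape 2 is a cubic bezier drawn with `<path>`. Its stroke #000000 means cut at S755, F916. After flipping Y the toolpath is (374.382,65.018) → (342.711,78.572) → (278.824,91.061) → (206.345,101.691) → (148.899,109.665) → (130.109,114.188).

Shape 3 is a circle drawn with `<circle>`. Its stroke #ff0000 means engrave at S166, F4013. After flipping Y the toolpath is (352.201,26.511) → (351.016,30.157) → (347.915,32.410) → (344.081,32.410) → (340.980,30.157) → (339.795,26.511) → (340.980,22.865) → (344.081,20.612) → (347.915,20.612) → (351.016,22.865) → (352.201,26.511), returning to the start.

Shape 4 is a rectangle drawn with `<polygon>`. Its stroke #ff0000 means engrave at S166, F4013. After flipping Y the toolpath is (94.214,112.432) → (153.401,112.432) → (153.401,97.223) → (94.214,97.223) → (94.214,112.432), returning to the start.

G21
G90
G0 X294.326 Y89.446
M4 S166
G01 X288.360 Y86.430 F4013
G01 X284.638 Y97.086 F4013
G01 X280.786 Y112.116 F4013
G01 X274.428 Y122.223 F4013
G01 X263.188 Y118.108 F4013
M5
G0 X374.382 Y65.018
M4 S755
G01 X342.711 Y78.572 F916
G01 X278.824 Y91.061 F916
G01 X206.345 Y101.691 F916
G01 X148.899 Y109.665 F916
G01 X130.109 Y114.188 F916
M5
G0 X352.201 Y26.511
M4 S166
G01 X351.016 Y30.157 F4013
G01 X347.915 Y32.410 F4013
G01 X344.081 Y32.410 F4013
G01 X340.980 Y30.157 F4013
G01 X339.795 Y26.511 F4013
G01 X340.980 Y22.865 F4013
G01 X344.081 Y20.612 F4013
G01 X347.915 Y20.612 F4013
G01 X351.016 Y22.865 F4013
G01 X352.201 Y26.511 F4013
M5
G0 X94.214 Y112.432
M4 S166
G01 X153.401 Y112.432 F4013
G01 X153.401 Y97.223 F4013
G01 X94.214 Y97.223 F4013
G01 X94.214 Y112.432 F4013
M5
G0 X0.000 Y0.000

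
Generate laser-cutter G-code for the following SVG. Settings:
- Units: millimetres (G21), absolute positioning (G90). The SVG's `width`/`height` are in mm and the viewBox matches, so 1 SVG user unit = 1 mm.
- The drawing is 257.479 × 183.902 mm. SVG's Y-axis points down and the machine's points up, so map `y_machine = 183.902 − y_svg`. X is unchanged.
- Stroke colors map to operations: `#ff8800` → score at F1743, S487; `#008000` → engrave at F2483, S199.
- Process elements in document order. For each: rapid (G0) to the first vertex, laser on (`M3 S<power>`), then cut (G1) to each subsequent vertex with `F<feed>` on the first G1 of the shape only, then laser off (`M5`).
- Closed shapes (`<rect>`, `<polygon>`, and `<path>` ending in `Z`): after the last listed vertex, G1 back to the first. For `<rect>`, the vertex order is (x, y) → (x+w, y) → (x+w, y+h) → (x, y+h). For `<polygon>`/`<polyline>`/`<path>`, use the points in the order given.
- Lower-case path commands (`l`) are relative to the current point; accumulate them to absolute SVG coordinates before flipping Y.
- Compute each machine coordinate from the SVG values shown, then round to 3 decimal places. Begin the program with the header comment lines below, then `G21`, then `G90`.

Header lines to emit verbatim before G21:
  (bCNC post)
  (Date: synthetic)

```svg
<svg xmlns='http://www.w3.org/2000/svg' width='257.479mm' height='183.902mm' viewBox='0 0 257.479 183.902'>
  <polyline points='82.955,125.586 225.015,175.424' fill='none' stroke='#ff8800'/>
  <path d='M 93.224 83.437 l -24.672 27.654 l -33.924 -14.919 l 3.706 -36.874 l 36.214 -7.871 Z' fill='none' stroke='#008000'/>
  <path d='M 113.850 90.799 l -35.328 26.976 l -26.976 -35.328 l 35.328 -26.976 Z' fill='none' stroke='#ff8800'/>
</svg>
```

(bCNC post)
(Date: synthetic)
G21
G90
G0 X82.955 Y58.316
M3 S487
G1 X225.015 Y8.478 F1743
M5
G0 X93.224 Y100.465
M3 S199
G1 X68.552 Y72.811 F2483
G1 X34.628 Y87.730
G1 X38.334 Y124.604
G1 X74.548 Y132.475
G1 X93.224 Y100.465
M5
G0 X113.850 Y93.103
M3 S487
G1 X78.522 Y66.127 F1743
G1 X51.546 Y101.455
G1 X86.874 Y128.431
G1 X113.850 Y93.103
M5

1 u = 1 mm; y_m = 183.902 − y.

[1] `<polyline>` line segment, #ff8800→score S487 F1743: (82.955,58.316) → (225.015,8.478)

[2] `<path>` regular polygon, #008000→engrave S199 F2483: (93.224,100.465) → (68.552,72.811) → (34.628,87.730) → (38.334,124.604) → (74.548,132.475) → (93.224,100.465) (closed)

[3] `<path>` regular polygon, #ff8800→score S487 F1743: (113.850,93.103) → (78.522,66.127) → (51.546,101.455) → (86.874,128.431) → (113.850,93.103) (closed)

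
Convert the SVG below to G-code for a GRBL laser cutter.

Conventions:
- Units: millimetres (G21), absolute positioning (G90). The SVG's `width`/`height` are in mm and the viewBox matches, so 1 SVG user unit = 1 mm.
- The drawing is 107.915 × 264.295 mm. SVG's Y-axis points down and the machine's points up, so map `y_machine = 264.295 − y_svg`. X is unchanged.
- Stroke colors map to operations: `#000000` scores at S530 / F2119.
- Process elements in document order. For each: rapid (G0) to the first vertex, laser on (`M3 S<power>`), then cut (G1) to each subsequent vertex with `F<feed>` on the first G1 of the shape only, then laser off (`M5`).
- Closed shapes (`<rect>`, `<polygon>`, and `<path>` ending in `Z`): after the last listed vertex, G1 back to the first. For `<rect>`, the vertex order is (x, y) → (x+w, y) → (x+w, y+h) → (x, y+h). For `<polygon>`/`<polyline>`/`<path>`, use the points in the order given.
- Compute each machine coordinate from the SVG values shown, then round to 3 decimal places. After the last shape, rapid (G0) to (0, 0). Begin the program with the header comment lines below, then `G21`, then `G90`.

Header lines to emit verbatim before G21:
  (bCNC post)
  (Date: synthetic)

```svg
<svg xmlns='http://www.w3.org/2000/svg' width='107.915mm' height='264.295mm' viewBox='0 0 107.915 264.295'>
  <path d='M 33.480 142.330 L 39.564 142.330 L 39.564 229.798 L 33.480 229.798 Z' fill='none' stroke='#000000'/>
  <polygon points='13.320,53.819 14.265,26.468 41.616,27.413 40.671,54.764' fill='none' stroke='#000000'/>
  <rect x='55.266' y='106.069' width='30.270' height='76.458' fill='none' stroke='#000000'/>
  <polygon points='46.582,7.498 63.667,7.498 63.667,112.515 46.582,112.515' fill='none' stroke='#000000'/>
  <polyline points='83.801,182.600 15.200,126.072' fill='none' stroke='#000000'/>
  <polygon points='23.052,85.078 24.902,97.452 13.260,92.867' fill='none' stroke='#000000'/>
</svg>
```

(bCNC post)
(Date: synthetic)
G21
G90
G0 X33.480 Y121.965
M3 S530
G1 X39.564 Y121.965 F2119
G1 X39.564 Y34.497
G1 X33.480 Y34.497
G1 X33.480 Y121.965
M5
G0 X13.320 Y210.476
M3 S530
G1 X14.265 Y237.827 F2119
G1 X41.616 Y236.882
G1 X40.671 Y209.531
G1 X13.320 Y210.476
M5
G0 X55.266 Y158.226
M3 S530
G1 X85.536 Y158.226 F2119
G1 X85.536 Y81.768
G1 X55.266 Y81.768
G1 X55.266 Y158.226
M5
G0 X46.582 Y256.797
M3 S530
G1 X63.667 Y256.797 F2119
G1 X63.667 Y151.780
G1 X46.582 Y151.780
G1 X46.582 Y256.797
M5
G0 X83.801 Y81.695
M3 S530
G1 X15.200 Y138.223 F2119
M5
G0 X23.052 Y179.217
M3 S530
G1 X24.902 Y166.843 F2119
G1 X13.260 Y171.428
G1 X23.052 Y179.217
M5
G0 X0.000 Y0.000

Since the viewBox matches the mm dimensions, user units are millimetres directly. The only transform is the Y-flip y_m = 264.295 − y_svg.

Shape 1 is a rectangle drawn with `<path>`. Its stroke #000000 means score at S530, F2119. After flipping Y the toolpath is (33.480,121.965) → (39.564,121.965) → (39.564,34.497) → (33.480,34.497) → (33.480,121.965), returning to the start.

Shape 2 is a regular polygon drawn with `<polygon>`. Its stroke #000000 means score at S530, F2119. After flipping Y the toolpath is (13.320,210.476) → (14.265,237.827) → (41.616,236.882) → (40.671,209.531) → (13.320,210.476), returning to the start.

Shape 3 is a rectangle drawn with `<rect>`. Its stroke #000000 means score at S530, F2119. After flipping Y the toolpath is (55.266,158.226) → (85.536,158.226) → (85.536,81.768) → (55.266,81.768) → (55.266,158.226), returning to the start.

Shape 4 is a rectangle drawn with `<polygon>`. Its stroke #000000 means score at S530, F2119. After flipping Y the toolpath is (46.582,256.797) → (63.667,256.797) → (63.667,151.780) → (46.582,151.780) → (46.582,256.797), returning to the start.

Shape 5 is a line segment drawn with `<polyline>`. Its stroke #000000 means score at S530, F2119. After flipping Y the toolpath is (83.801,81.695) → (15.200,138.223).

Shape 6 is a regular polygon drawn with `<polygon>`. Its stroke #000000 means score at S530, F2119. After flipping Y the toolpath is (23.052,179.217) → (24.902,166.843) → (13.260,171.428) → (23.052,179.217), returning to the start.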